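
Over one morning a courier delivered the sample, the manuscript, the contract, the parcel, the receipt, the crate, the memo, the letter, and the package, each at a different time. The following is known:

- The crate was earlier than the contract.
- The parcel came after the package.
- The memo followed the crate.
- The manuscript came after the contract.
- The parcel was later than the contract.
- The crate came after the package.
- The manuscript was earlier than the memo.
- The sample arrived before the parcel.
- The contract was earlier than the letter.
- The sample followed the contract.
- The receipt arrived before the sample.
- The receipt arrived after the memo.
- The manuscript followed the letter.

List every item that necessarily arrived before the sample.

the contract, the crate, the letter, the manuscript, the memo, the package, the receipt

Directly stated before the sample: the contract and the receipt.
The crate reaches the sample via the crate → the contract → the sample.
The letter reaches the sample via the letter → the manuscript → the memo → the receipt → the sample.
The manuscript reaches the sample via the manuscript → the memo → the receipt → the sample.
Likewise the memo and the package each reach the sample by chaining the stated constraints.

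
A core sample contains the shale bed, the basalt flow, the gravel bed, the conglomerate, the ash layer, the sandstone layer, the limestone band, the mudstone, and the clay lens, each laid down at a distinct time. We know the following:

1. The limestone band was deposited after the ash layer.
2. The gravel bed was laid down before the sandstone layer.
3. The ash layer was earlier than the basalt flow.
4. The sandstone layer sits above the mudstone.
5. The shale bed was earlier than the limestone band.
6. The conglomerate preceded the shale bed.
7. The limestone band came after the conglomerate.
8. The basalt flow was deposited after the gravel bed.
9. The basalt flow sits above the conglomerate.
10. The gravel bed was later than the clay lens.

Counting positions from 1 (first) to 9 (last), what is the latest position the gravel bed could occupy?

The gravel bed must come before the basalt flow and the sandstone layer — 2 layers forced after it.
Everything else can be placed before the gravel bed in some valid order, so the gravel bed can sit as late as position 9 − 2 = 7.

7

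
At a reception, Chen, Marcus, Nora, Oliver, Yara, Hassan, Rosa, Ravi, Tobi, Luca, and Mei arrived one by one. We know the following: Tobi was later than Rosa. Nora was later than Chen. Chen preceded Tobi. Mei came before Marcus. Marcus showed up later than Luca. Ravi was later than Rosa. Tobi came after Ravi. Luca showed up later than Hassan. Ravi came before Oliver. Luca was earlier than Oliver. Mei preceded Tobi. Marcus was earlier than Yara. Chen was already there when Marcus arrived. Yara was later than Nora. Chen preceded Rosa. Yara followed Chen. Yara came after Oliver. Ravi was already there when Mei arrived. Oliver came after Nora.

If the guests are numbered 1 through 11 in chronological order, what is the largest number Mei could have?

Mei must come before Marcus, Tobi, and Yara — 3 guests forced after them.
Everything else can be placed before Mei in some valid order, so Mei can sit as late as position 11 − 3 = 8.

8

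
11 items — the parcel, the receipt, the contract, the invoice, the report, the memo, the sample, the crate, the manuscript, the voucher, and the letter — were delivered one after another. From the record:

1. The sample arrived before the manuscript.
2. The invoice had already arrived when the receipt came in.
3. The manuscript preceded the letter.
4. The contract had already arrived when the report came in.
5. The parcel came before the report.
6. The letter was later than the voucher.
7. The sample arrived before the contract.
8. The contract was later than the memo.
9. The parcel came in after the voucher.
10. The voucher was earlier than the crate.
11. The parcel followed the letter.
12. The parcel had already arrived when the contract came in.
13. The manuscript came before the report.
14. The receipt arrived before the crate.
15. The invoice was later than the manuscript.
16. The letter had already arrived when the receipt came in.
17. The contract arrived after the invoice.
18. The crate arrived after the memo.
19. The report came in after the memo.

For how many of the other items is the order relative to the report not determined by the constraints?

2

Forced before the report: the contract, the invoice, the letter, the manuscript, the memo, the parcel, the sample, and the voucher.
That leaves the crate and the receipt with no forced order relative to the report — 2.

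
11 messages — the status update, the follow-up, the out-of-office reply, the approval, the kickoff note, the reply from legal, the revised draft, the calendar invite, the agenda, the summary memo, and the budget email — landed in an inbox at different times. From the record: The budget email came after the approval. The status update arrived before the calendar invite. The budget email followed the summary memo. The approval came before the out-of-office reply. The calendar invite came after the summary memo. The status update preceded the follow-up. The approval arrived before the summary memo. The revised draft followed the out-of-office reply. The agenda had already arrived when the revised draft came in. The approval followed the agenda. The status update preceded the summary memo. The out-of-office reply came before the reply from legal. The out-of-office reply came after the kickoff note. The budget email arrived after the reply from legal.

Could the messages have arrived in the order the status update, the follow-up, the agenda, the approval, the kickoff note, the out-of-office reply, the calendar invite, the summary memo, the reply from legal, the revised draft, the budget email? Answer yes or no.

no

The constraints require the summary memo before the calendar invite, but in the proposed sequence the calendar invite appears ahead of the summary memo. That one violation is enough.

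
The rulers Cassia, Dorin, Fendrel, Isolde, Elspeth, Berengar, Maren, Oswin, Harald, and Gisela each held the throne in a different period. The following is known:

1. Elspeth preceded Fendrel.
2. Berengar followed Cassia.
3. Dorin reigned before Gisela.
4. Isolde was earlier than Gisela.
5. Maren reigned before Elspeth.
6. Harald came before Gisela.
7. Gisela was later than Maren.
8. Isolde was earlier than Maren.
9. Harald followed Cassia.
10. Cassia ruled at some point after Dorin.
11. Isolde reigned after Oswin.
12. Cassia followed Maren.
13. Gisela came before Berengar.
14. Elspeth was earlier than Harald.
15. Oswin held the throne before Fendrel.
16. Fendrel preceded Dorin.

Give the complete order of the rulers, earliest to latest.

The constraints fix every adjacent pair, so only one ordering works:
Oswin → Isolde → Maren → Elspeth → Fendrel → Dorin → Cassia → Harald → Gisela → Berengar.

Oswin, Isolde, Maren, Elspeth, Fendrel, Dorin, Cassia, Harald, Gisela, Berengar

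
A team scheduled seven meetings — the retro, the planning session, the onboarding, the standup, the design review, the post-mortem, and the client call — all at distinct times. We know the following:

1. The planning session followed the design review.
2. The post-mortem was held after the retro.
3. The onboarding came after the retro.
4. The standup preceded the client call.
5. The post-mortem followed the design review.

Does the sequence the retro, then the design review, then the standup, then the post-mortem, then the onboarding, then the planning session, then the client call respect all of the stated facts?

Check each stated constraint against the proposed order — e.g. the standup is ahead of the client call; the design review is ahead of the planning session. Every pair is in the required order; nothing is violated.

yes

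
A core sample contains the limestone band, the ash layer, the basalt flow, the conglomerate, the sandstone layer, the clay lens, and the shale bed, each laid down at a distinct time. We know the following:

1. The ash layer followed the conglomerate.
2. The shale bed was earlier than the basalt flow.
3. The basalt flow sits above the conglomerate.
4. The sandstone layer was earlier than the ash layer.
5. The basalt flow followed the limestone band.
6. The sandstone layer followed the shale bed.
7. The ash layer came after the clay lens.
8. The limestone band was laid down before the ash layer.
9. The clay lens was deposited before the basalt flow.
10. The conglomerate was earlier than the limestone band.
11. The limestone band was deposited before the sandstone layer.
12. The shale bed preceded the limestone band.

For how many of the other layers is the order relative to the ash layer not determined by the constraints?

Forced before the ash layer: the clay lens, the conglomerate, the limestone band, the sandstone layer, and the shale bed.
That leaves the basalt flow with no forced order relative to the ash layer — 1.

1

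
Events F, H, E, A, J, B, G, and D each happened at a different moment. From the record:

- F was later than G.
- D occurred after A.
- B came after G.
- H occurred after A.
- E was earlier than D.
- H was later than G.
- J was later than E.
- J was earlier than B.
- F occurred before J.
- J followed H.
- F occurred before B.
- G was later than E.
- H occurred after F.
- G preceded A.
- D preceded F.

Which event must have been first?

E has a chain of constraints placing it before every other event, so E must be first.

E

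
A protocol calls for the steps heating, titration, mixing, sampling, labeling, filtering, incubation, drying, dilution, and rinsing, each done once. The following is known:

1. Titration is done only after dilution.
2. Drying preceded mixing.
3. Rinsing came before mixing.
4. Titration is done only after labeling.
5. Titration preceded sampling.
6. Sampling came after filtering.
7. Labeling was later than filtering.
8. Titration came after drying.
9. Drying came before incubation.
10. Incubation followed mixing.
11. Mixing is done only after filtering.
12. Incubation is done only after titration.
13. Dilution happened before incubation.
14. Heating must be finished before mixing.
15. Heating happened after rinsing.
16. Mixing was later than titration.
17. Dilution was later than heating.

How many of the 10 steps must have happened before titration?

Directly stated before titration: dilution, drying, and labeling.
Filtering reaches titration via filtering → labeling → titration.
Heating reaches titration via heating → dilution → titration.
Rinsing reaches titration via rinsing → heating → dilution → titration.
That's dilution, drying, filtering, heating, labeling, and rinsing — 6 in all.

6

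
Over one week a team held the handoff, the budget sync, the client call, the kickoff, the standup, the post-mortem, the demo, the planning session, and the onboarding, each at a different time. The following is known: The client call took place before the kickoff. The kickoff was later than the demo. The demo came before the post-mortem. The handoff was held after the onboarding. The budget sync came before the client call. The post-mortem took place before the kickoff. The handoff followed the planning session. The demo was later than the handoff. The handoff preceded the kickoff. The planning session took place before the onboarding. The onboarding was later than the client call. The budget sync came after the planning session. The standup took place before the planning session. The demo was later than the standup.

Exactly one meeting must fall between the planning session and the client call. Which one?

Tracing the constraints gives the planning session → the budget sync → the client call, so the budget sync sits after the planning session and before the client call.
No other meeting is forced both after the planning session and before the client call.

the budget sync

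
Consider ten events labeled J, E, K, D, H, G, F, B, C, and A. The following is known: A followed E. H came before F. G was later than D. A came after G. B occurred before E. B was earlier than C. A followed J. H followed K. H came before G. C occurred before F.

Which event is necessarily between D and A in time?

G

Tracing the constraints gives D → G → A, so G sits after D and before A.
No other event is forced both after D and before A.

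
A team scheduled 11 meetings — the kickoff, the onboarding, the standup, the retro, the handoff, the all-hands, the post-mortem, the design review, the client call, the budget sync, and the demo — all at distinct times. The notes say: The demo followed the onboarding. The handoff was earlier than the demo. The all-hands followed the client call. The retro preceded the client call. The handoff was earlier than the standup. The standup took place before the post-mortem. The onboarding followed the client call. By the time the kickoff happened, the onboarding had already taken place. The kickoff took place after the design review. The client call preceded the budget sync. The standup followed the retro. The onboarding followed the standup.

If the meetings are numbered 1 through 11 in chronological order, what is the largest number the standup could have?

7

The standup must come before the demo, the kickoff, the onboarding, and the post-mortem — 4 meetings forced after it.
Everything else can be placed before the standup in some valid order, so the standup can sit as late as position 11 − 4 = 7.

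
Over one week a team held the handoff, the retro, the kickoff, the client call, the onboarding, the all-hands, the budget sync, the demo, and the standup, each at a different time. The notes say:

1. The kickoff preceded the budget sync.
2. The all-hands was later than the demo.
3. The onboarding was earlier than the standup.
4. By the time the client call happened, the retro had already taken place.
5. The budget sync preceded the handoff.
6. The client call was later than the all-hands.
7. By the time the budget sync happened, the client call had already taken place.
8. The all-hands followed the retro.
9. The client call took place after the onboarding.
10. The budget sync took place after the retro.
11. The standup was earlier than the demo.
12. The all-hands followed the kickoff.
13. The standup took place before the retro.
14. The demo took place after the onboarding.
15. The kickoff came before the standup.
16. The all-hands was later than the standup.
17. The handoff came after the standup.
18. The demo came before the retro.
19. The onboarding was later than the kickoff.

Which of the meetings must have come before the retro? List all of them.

the demo, the kickoff, the onboarding, the standup

Directly stated before the retro: the demo and the standup.
The kickoff reaches the retro via the kickoff → the standup → the retro.
The onboarding reaches the retro via the onboarding → the demo → the retro.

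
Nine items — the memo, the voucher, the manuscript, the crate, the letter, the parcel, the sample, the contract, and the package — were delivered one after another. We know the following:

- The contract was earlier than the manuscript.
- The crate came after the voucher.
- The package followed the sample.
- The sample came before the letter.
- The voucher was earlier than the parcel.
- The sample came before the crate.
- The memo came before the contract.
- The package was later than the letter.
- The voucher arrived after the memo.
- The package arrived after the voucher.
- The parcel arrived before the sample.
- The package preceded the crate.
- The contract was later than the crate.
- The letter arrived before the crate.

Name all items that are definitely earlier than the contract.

Directly stated before the contract: the crate and the memo.
The letter reaches the contract via the letter → the crate → the contract.
The package reaches the contract via the package → the crate → the contract.
The parcel reaches the contract via the parcel → the sample → the crate → the contract.
Likewise the sample and the voucher each reach the contract by chaining the stated constraints.

the crate, the letter, the memo, the package, the parcel, the sample, the voucher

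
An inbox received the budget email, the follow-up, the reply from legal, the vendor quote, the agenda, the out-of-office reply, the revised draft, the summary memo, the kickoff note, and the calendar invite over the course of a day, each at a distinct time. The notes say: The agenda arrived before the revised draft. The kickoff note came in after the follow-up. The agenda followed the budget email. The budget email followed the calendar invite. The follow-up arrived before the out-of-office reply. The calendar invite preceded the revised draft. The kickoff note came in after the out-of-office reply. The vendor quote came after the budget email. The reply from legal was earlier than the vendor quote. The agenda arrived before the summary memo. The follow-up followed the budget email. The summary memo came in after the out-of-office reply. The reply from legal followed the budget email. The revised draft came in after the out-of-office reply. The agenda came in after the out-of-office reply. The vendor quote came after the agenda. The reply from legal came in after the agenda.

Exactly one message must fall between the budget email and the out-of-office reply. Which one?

the follow-up

Tracing the constraints gives the budget email → the follow-up → the out-of-office reply, so the follow-up sits after the budget email and before the out-of-office reply.
No other message is forced both after the budget email and before the out-of-office reply.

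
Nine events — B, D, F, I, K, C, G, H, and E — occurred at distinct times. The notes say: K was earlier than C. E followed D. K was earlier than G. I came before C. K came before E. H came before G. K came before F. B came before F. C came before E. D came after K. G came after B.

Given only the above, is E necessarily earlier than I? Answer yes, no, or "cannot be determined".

no

Tracing the constraints gives I → C → E, so I must come before E.
That means E cannot be before I.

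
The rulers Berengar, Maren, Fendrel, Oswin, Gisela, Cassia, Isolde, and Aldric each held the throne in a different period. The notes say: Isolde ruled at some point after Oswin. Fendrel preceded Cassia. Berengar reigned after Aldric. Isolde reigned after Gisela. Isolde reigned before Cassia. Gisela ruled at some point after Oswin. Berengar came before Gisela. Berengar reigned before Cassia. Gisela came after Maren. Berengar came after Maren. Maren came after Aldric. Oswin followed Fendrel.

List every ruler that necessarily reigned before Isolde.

Directly stated before Isolde: Gisela and Oswin.
Aldric reaches Isolde via Aldric → Maren → Gisela → Isolde.
Berengar reaches Isolde via Berengar → Gisela → Isolde.
Fendrel reaches Isolde via Fendrel → Oswin → Isolde.
Likewise Maren reaches Isolde by chaining the stated constraints.
No chain forces Cassia ahead of Isolde.

Aldric, Berengar, Fendrel, Gisela, Maren, Oswin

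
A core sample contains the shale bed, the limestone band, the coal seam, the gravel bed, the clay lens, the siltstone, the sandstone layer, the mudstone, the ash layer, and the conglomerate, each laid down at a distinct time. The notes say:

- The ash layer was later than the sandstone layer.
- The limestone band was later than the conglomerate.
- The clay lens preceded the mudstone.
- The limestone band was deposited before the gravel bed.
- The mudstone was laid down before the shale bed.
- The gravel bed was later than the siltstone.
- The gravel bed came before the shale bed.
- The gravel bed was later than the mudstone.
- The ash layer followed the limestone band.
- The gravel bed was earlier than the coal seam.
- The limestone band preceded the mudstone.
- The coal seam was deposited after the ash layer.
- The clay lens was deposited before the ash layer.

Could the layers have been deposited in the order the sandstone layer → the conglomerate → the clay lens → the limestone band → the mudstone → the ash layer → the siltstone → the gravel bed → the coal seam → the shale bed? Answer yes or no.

Check each stated constraint against the proposed order — e.g. the mudstone is ahead of the shale bed; the sandstone layer is ahead of the ash layer. Every pair is in the required order; nothing is violated.

yes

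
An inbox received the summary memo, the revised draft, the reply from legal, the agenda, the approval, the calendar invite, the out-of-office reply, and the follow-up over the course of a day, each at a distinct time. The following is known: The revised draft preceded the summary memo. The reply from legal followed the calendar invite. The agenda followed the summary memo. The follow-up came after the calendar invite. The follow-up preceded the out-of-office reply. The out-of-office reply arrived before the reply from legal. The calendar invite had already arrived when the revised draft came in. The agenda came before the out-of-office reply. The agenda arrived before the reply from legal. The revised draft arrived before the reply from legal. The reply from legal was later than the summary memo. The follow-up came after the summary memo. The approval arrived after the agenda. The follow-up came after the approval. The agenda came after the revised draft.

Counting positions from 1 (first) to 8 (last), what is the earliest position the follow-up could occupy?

6

The agenda, the approval, the calendar invite, the revised draft, and the summary memo must all come before the follow-up — 5 forced predecessors.
Nothing else is forced ahead of the follow-up, so its earliest slot is position 5 + 1 = 6.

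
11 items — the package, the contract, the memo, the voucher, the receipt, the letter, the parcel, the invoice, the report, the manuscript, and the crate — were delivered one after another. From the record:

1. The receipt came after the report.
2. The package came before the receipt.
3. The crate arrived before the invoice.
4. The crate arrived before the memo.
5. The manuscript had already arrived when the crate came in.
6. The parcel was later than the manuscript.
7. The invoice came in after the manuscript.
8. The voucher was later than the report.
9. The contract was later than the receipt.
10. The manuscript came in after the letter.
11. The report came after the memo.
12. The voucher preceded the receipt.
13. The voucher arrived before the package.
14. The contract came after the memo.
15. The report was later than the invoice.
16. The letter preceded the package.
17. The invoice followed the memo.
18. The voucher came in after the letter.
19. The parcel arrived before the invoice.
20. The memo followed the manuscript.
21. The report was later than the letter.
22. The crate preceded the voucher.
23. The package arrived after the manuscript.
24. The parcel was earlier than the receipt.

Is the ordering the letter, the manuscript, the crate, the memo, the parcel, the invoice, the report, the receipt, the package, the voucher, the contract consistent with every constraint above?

The constraints require the package before the receipt, but in the proposed sequence the receipt appears ahead of the package. That one violation is enough.

no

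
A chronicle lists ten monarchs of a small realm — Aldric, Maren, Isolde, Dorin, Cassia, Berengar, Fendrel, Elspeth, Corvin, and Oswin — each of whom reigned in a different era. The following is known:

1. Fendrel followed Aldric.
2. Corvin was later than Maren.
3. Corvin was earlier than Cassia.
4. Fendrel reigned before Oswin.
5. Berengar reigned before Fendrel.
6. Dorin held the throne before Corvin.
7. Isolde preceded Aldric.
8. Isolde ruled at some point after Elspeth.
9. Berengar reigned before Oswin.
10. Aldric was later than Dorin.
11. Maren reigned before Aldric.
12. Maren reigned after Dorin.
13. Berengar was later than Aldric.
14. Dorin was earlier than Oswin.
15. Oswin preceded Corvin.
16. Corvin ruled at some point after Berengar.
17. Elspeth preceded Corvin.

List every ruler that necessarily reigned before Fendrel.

Aldric, Berengar, Dorin, Elspeth, Isolde, Maren

Directly stated before Fendrel: Aldric and Berengar.
Dorin reaches Fendrel via Dorin → Aldric → Fendrel.
Elspeth reaches Fendrel via Elspeth → Isolde → Aldric → Fendrel.
Isolde reaches Fendrel via Isolde → Aldric → Fendrel.
Likewise Maren reaches Fendrel by chaining the stated constraints.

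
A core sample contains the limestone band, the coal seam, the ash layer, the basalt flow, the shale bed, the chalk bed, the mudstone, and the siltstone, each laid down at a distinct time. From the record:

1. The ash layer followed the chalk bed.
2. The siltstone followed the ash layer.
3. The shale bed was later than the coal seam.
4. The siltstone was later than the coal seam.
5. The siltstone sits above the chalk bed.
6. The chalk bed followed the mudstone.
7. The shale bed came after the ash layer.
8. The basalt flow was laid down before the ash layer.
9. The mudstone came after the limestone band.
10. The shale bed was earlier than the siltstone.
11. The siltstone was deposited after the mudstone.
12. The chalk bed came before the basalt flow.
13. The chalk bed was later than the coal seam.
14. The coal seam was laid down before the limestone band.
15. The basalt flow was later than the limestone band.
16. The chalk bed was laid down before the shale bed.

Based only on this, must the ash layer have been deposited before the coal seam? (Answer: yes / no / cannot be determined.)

Tracing the constraints gives the coal seam → the chalk bed → the ash layer, so the coal seam must come before the ash layer.
That means the ash layer cannot be before the coal seam.

no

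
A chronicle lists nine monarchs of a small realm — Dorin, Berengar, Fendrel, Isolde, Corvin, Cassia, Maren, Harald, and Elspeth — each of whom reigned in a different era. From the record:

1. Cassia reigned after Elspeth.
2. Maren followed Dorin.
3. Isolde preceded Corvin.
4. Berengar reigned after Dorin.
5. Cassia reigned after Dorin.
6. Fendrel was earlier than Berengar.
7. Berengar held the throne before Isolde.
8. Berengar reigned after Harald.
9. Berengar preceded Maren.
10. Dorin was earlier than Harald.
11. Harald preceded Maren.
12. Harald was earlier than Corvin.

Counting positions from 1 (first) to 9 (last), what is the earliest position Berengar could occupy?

Dorin, Fendrel, and Harald must all come before Berengar — 3 forced predecessors.
Nothing else is forced ahead of Berengar, so their earliest slot is position 3 + 1 = 4.

4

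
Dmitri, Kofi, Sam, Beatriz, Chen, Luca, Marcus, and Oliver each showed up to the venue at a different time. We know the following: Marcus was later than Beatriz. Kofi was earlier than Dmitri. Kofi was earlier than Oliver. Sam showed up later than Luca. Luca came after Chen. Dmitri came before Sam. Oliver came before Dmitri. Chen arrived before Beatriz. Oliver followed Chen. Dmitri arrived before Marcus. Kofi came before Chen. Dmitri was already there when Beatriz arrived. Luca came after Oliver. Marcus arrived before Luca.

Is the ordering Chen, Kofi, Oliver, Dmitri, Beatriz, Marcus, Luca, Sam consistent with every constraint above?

no

The constraints require Kofi before Chen, but in the proposed sequence Chen appears ahead of Kofi. That one violation is enough.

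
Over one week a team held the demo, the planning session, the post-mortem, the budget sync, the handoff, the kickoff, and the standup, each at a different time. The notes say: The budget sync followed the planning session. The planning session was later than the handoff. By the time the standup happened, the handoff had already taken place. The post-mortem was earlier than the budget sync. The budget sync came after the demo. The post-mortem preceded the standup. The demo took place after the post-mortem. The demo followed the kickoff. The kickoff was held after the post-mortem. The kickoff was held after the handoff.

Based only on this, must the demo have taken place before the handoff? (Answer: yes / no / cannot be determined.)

no

Tracing the constraints gives the handoff → the kickoff → the demo, so the handoff must come before the demo.
That means the demo cannot be before the handoff.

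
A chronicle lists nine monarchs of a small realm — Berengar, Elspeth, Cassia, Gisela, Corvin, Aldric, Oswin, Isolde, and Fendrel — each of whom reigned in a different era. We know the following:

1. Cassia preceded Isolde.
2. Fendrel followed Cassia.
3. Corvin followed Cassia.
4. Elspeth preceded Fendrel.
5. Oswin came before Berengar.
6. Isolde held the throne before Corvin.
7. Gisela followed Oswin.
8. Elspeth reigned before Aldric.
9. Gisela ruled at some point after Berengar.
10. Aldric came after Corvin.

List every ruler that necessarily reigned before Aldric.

Directly stated before Aldric: Corvin and Elspeth.
Cassia reaches Aldric via Cassia → Corvin → Aldric.
Isolde reaches Aldric via Isolde → Corvin → Aldric.
No chain forces Oswin (or any of the others) ahead of Aldric.

Cassia, Corvin, Elspeth, Isolde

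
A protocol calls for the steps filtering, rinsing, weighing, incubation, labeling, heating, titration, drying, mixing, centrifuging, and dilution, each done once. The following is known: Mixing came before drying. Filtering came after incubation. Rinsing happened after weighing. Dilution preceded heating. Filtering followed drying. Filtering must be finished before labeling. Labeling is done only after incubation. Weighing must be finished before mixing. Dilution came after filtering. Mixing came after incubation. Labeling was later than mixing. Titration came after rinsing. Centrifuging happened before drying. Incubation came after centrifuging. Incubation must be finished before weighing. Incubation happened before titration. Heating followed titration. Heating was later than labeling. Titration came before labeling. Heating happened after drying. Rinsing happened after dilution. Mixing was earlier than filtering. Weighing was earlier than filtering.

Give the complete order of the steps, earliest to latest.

centrifuging, incubation, weighing, mixing, drying, filtering, dilution, rinsing, titration, labeling, heating

The constraints fix every adjacent pair, so only one ordering works:
centrifuging → incubation → weighing → mixing → drying → filtering → dilution → rinsing → titration → labeling → heating.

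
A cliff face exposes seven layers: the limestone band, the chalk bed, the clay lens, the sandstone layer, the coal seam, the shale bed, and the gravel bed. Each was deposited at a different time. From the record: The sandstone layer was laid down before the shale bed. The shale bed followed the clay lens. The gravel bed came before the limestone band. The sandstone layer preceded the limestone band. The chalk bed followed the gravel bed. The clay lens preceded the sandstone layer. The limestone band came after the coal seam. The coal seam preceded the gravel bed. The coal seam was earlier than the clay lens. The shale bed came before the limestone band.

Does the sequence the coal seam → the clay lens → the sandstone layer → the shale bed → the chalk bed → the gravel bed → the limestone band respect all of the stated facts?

no

The constraints require the gravel bed before the chalk bed, but in the proposed sequence the chalk bed appears ahead of the gravel bed. That one violation is enough.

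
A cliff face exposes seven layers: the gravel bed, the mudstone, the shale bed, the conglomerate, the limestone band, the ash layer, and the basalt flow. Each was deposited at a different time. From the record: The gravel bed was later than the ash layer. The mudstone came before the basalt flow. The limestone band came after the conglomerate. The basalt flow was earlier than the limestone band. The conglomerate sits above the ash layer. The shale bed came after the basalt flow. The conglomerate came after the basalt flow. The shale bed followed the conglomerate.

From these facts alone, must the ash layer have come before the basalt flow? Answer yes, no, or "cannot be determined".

No chain of stated constraints runs from the ash layer to the basalt flow, and none runs from the basalt flow to the ash layer either.
So the relative order of the ash layer and the basalt flow is not fixed by the given facts.

cannot be determined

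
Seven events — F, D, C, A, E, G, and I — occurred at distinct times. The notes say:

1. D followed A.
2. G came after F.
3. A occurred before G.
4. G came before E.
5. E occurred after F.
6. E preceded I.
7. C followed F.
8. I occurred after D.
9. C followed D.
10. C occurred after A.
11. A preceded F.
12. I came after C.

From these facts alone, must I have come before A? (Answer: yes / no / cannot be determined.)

Tracing the constraints gives A → D → I, so A must come before I.
That means I cannot be before A.

no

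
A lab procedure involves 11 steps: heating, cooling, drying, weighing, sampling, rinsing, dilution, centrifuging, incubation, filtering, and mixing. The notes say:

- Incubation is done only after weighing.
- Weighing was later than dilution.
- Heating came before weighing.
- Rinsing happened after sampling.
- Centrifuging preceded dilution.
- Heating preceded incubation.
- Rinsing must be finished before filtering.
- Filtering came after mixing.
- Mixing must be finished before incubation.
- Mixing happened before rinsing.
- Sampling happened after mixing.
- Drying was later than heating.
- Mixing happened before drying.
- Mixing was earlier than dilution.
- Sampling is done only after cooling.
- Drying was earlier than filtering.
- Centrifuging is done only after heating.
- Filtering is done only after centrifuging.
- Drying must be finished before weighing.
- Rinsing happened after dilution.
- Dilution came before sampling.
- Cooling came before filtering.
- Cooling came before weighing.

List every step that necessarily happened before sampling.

centrifuging, cooling, dilution, heating, mixing

Directly stated before sampling: cooling, dilution, and mixing.
Centrifuging reaches sampling via centrifuging → dilution → sampling.
Heating reaches sampling via heating → centrifuging → dilution → sampling.
No chain forces weighing (or any of the others) ahead of sampling.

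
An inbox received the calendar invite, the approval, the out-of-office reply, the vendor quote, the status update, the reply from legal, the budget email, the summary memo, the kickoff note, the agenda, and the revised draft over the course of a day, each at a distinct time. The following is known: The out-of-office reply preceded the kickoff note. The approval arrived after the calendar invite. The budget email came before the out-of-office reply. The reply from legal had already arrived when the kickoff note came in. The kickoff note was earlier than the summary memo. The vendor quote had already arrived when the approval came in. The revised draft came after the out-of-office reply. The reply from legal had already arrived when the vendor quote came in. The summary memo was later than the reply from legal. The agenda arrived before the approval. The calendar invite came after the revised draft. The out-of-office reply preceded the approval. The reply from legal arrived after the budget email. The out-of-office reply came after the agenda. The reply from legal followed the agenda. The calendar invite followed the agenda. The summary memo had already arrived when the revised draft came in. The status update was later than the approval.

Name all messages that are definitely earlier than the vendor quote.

the agenda, the budget email, the reply from legal

Directly stated before the vendor quote: the reply from legal.
The agenda reaches the vendor quote via the agenda → the reply from legal → the vendor quote.
The budget email reaches the vendor quote via the budget email → the reply from legal → the vendor quote.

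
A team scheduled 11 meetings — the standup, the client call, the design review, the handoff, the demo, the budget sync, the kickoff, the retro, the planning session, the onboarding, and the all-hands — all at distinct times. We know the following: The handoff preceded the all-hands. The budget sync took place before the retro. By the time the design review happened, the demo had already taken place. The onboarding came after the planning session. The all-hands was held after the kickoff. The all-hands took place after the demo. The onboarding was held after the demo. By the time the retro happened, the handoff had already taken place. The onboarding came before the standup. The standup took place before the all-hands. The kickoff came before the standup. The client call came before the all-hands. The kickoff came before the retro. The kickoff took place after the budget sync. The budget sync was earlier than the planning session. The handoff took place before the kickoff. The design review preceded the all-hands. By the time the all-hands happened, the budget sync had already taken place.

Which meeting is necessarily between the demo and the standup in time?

the onboarding

Tracing the constraints gives the demo → the onboarding → the standup, so the onboarding sits after the demo and before the standup.
No other meeting is forced both after the demo and before the standup.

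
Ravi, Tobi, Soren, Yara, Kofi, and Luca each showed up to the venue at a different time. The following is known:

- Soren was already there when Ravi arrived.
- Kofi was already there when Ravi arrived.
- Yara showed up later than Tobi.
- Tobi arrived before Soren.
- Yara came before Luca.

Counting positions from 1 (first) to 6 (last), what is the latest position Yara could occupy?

5

Yara must come before Luca — 1 guest forced after them.
Everything else can be placed before Yara in some valid order, so Yara can sit as late as position 6 − 1 = 5.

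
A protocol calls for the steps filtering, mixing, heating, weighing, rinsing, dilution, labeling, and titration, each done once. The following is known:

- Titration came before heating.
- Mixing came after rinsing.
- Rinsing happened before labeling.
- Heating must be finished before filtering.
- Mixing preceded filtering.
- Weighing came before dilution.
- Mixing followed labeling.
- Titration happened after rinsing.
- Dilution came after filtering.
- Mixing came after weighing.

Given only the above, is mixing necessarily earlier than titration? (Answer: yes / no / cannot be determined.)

cannot be determined

No chain of stated constraints runs from mixing to titration, and none runs from titration to mixing either.
So the relative order of mixing and titration is not fixed by the given facts.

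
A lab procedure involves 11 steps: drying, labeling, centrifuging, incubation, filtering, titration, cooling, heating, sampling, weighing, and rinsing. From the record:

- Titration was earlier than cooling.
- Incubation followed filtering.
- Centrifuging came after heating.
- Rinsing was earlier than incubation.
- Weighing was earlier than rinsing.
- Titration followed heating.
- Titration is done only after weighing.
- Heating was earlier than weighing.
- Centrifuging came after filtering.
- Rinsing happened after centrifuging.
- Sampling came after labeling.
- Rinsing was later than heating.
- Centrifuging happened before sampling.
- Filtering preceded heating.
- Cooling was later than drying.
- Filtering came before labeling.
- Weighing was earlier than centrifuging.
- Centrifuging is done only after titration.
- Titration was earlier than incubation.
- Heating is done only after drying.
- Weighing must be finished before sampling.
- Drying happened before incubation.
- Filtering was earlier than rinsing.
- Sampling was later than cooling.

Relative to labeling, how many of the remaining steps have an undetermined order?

Forced before labeling: filtering; forced after labeling: sampling.
That leaves centrifuging, cooling, drying, heating, incubation, rinsing, titration, and weighing with no forced order relative to labeling — 8.

8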